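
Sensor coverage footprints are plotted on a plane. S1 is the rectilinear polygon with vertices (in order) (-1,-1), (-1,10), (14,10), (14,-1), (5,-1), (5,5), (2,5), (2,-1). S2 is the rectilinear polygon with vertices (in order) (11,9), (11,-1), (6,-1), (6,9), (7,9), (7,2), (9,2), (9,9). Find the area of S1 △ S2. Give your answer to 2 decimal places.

111.00

|S1| = 147, |S2| = 36, |S1∩S2| = 36.
|S1 △ S2| = |S1| + |S2| − 2·|S1∩S2| = 147 + 36 − 72 = 111.00.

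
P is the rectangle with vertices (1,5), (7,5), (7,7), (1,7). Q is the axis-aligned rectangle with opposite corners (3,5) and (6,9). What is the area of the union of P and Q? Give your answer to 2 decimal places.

18.00

By inclusion–exclusion:
Individual areas: |P| = 12, |Q| = 12.
|P∩Q|: x∈[3,6], y∈[5,7] → 3·2 = 6.
|P ∪ Q| = 24 − 6 = 18.00.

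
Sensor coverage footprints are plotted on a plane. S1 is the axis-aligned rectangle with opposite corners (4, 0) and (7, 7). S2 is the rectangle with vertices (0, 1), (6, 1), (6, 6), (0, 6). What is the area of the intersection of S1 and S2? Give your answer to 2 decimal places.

|S1∩S2|: x∈[4,6], y∈[1,6] → 2·5 = 10.

10.00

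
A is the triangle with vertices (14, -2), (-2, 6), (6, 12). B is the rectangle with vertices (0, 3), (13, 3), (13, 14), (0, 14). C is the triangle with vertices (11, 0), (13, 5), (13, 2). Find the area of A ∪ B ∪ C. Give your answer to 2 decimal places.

By inclusion–exclusion:
Individual areas: |A| = 80, |B| = 143, |C| = 3.
|A∩B| = 59.6429.
|A∩C| = 0.6778.
|B∩C| = 0.8.
|A∩B∩C| = 0.
|A ∪ B ∪ C| = 226 − 61.1207 + 0 = 164.88.

164.88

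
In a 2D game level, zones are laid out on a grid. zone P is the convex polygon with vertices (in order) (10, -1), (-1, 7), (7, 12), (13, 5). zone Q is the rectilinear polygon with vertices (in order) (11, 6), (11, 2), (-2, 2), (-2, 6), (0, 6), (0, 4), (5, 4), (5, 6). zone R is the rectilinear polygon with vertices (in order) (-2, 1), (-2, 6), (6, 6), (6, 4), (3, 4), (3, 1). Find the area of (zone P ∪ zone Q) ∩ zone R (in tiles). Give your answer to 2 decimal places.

|zone P ∪ zone Q| = 105.
|(zone P ∪ zone Q) ∩ zone R| = 22.50.

22.50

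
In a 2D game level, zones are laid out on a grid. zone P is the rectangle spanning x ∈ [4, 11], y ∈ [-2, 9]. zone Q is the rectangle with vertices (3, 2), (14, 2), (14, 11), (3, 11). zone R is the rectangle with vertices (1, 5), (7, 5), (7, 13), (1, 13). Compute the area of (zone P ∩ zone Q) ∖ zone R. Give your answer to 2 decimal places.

|zone P ∩ zone Q| = 49.
|(zone P ∩ zone Q) ∩ zone R| = 12.
|(zone P ∩ zone Q) ∖ zone R| = 49 − 12 = 37.00.

37.00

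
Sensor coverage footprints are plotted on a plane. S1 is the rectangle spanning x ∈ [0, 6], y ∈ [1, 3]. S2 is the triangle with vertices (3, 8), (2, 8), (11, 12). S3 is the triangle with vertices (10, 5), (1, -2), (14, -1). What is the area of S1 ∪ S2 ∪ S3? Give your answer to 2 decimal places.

By inclusion–exclusion:
Individual areas: |S1| = 12, |S2| = 2, |S3| = 41.
|S1∩S2| = 0.
|S1∩S3| = 0.5079.
|S2∩S3| = 0.
|S1∩S2∩S3| = 0.
|S1 ∪ S2 ∪ S3| = 55 − 0.5079 + 0 = 54.49.

54.49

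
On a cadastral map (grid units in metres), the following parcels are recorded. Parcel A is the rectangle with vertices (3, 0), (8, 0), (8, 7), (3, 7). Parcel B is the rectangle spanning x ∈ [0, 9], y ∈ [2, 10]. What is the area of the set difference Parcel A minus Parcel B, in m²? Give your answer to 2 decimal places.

|Parcel A∩Parcel B|: x∈[3,8], y∈[2,7] → 5·5 = 25.
|Parcel A| = 35.
|Parcel A ∖ Parcel B| = |Parcel A| − |Parcel A∩Parcel B| = 35 − 25 = 10.00.

10.00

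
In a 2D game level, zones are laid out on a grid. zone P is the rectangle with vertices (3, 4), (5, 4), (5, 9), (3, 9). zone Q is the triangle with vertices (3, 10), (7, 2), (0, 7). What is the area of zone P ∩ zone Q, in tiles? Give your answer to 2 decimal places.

The intersection is the polygon with vertices (5,4), (4.2,4), (3,4.857), (3,9), (3.5,9), (5,6).
By the shoelace formula its area is 7.24.

7.24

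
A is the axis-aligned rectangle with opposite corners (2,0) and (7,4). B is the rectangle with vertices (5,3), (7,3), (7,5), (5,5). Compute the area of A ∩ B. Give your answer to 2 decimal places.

2.00

|A∩B|: x∈[5,7], y∈[3,4] → 2·1 = 2.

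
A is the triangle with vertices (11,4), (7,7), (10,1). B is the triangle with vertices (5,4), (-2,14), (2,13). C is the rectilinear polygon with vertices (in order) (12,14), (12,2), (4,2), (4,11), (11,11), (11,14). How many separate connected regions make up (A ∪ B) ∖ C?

(A ∪ B) ∖ C splits into 2 disjoint pieces (area 0.4167, area 15.7143).

2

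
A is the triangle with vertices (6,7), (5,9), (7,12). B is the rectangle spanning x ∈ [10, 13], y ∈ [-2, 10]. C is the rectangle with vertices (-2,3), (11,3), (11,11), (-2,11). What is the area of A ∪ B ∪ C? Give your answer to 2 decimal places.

By inclusion–exclusion:
Individual areas: |A| = 3.5, |B| = 36, |C| = 104.
|A∩B| = 0.
|A∩C| = 3.2667.
|B∩C|: x∈[10,11], y∈[3,10] → 1·7 = 7.
|A∩B∩C| = 0.
|A ∪ B ∪ C| = 143.5 − 10.2667 + 0 = 133.23.

133.23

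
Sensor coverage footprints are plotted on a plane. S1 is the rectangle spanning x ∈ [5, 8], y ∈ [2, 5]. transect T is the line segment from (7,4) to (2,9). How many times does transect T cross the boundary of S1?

1

The segment meets the boundary at (6,5).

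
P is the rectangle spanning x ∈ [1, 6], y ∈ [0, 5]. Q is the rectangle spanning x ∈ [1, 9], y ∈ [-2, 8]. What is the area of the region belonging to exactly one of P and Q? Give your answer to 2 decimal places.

|P∩Q|: x∈[1,6], y∈[0,5] → 5·5 = 25.
|P △ Q| = |P| + |Q| − 2·|P∩Q| = 25 + 80 − 50 = 55.00.

55.00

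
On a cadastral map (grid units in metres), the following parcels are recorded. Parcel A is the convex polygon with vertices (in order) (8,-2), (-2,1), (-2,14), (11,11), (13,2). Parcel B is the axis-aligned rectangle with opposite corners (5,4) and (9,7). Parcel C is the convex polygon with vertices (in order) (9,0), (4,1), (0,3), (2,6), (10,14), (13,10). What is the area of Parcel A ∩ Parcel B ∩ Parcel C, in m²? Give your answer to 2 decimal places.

The intersection is the polygon with vertices (5,7), (9,7), (9,4), (5,4).
By the shoelace formula its area is 12.00.

12.00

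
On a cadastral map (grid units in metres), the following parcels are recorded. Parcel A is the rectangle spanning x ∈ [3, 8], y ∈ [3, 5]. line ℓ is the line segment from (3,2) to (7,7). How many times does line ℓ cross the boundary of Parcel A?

2

The segment meets the boundary at (5.4,5), (3.8,3).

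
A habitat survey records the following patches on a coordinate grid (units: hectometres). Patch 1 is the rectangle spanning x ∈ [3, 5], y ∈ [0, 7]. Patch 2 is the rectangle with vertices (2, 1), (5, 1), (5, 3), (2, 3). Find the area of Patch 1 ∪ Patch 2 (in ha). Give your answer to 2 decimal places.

By inclusion–exclusion:
Individual areas: |Patch 1| = 14, |Patch 2| = 6.
|Patch 1∩Patch 2|: x∈[3,5], y∈[1,3] → 2·2 = 4.
|Patch 1 ∪ Patch 2| = 20 − 4 = 16.00.

16.00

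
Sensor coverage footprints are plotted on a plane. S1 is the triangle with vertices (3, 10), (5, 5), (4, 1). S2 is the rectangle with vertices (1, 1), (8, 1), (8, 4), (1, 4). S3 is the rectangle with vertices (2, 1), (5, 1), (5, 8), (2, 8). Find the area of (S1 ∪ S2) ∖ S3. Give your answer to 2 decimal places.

|S1 ∪ S2| = 25.875.
|(S1 ∪ S2) ∩ S3| = 13.2972.
|(S1 ∪ S2) ∖ S3| = 25.875 − 13.2972 = 12.58.

12.58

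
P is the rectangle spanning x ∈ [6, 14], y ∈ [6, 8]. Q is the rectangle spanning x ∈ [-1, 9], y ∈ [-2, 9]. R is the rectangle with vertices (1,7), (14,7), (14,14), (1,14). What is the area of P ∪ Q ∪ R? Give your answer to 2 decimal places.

By inclusion–exclusion:
Individual areas: |P| = 16, |Q| = 110, |R| = 91.
|P∩Q|: x∈[6,9], y∈[6,8] → 3·2 = 6.
|P∩R|: x∈[6,14], y∈[7,8] → 8·1 = 8.
|Q∩R|: x∈[1,9], y∈[7,9] → 8·2 = 16.
|P∩Q∩R| = 3.
|P ∪ Q ∪ R| = 217 − 30 + 3 = 190.00.

190.00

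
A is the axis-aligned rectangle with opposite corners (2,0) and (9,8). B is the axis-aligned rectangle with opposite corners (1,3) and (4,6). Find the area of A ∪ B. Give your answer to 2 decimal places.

By inclusion–exclusion:
Individual areas: |A| = 56, |B| = 9.
|A∩B|: x∈[2,4], y∈[3,6] → 2·3 = 6.
|A ∪ B| = 65 − 6 = 59.00.

59.00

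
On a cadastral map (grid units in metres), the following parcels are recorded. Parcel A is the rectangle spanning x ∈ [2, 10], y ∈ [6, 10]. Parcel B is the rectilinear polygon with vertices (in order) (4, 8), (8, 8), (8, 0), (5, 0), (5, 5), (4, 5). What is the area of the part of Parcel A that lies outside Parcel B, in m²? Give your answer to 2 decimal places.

|Parcel A| = 32, |Parcel A∩Parcel B| = 8.
|Parcel A ∖ Parcel B| = |Parcel A| − |Parcel A∩Parcel B| = 32 − 8 = 24.00.

24.00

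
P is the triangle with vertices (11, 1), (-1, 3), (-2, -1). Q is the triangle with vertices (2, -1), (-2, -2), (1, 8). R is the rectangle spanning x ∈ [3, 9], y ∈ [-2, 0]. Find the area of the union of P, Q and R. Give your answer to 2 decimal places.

45.55

By inclusion–exclusion:
Individual areas: |P| = 25, |Q| = 18.5, |R| = 12.
|P∩Q| = 9.7736.
|P∩R| = 0.1731.
|Q∩R| = 0.
|P∩Q∩R| = 0.
|P ∪ Q ∪ R| = 55.5 − 9.9467 + 0 = 45.55.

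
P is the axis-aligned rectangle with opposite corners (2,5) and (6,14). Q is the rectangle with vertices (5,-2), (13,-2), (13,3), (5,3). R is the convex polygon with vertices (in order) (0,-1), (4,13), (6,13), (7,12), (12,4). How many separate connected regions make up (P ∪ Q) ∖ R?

(P ∪ Q) ∖ R splits into 2 disjoint pieces (area 11, area 35.5917).

2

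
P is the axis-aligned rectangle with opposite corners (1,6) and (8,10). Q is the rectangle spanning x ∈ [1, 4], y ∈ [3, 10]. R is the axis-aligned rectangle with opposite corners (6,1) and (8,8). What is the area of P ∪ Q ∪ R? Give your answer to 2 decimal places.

By inclusion–exclusion:
Individual areas: |P| = 28, |Q| = 21, |R| = 14.
|P∩Q|: x∈[1,4], y∈[6,10] → 3·4 = 12.
|P∩R|: x∈[6,8], y∈[6,8] → 2·2 = 4.
|Q∩R| = 0 (no overlap).
|P∩Q∩R| = 0.
|P ∪ Q ∪ R| = 63 − 16 + 0 = 47.00.

47.00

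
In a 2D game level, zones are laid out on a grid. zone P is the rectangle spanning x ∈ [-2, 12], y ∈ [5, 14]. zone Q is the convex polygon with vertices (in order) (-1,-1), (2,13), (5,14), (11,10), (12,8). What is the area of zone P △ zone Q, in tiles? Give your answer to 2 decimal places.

76.29

|zone P| = 126, |zone Q| = 94, |zone P∩zone Q| = 71.8571.
|zone P △ zone Q| = |zone P| + |zone Q| − 2·|zone P∩zone Q| = 126 + 94 − 143.7143 = 76.29.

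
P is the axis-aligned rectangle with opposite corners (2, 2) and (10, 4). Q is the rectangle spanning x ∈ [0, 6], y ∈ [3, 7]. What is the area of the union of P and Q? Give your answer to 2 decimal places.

By inclusion–exclusion:
Individual areas: |P| = 16, |Q| = 24.
|P∩Q|: x∈[2,6], y∈[3,4] → 4·1 = 4.
|P ∪ Q| = 40 − 4 = 36.00.

36.00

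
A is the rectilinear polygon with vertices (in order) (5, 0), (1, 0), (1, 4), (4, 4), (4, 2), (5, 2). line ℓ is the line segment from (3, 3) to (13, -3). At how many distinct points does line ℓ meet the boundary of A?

The segment meets the boundary at (5,1.8), (4.667,2), (4,2.4).

3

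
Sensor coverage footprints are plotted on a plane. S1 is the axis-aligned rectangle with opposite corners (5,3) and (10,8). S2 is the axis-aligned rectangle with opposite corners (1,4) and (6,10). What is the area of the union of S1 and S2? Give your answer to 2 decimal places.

By inclusion–exclusion:
Individual areas: |S1| = 25, |S2| = 30.
|S1∩S2|: x∈[5,6], y∈[4,8] → 1·4 = 4.
|S1 ∪ S2| = 55 − 4 = 51.00.

51.00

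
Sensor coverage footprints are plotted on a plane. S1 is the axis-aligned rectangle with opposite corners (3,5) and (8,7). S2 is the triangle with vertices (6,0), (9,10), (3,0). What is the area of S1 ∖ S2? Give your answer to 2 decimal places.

7.62

|S1| = 10, |S1∩S2| = 2.3833.
|S1 ∖ S2| = |S1| − |S1∩S2| = 10 − 2.3833 = 7.62.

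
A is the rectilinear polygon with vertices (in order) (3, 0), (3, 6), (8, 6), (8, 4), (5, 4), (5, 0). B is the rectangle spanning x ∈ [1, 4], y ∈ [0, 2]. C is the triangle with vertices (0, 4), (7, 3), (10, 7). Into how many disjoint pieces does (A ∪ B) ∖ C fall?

(A ∪ B) ∖ C splits into 3 disjoint pieces (area 2.0167, area 0.0417, area 10.8571).

3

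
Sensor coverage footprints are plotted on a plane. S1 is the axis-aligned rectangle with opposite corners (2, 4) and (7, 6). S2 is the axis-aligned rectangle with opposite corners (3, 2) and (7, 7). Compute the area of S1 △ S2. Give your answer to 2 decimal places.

|S1∩S2|: x∈[3,7], y∈[4,6] → 4·2 = 8.
|S1 △ S2| = |S1| + |S2| − 2·|S1∩S2| = 10 + 20 − 16 = 14.00.

14.00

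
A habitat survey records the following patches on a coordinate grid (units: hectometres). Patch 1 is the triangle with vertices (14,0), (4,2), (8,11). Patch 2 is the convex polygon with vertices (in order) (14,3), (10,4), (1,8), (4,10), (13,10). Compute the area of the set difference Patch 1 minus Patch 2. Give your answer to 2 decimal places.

29.61

|Patch 1| = 49, |Patch 1∩Patch 2| = 19.3884.
|Patch 1 ∖ Patch 2| = |Patch 1| − |Patch 1∩Patch 2| = 49 − 19.3884 = 29.61.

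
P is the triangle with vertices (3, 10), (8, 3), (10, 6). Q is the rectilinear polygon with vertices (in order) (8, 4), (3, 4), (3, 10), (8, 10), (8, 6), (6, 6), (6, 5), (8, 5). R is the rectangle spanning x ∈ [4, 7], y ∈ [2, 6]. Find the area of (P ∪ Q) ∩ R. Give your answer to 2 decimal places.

The region (P ∪ Q) ∩ R has outer boundary with vertices (4,4), (4,6), (7,6), (7,4) (shoelace area 6.00).
It has a hole with vertices (6,5), (6.571,5), (6,5.8) (area 0.23).
Net area = 6.00 − 0.23 = 5.77.

5.77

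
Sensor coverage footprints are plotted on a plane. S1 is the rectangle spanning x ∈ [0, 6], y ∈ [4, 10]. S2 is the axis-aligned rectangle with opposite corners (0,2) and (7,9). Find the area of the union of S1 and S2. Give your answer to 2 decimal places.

By inclusion–exclusion:
Individual areas: |S1| = 36, |S2| = 49.
|S1∩S2|: x∈[0,6], y∈[4,9] → 6·5 = 30.
|S1 ∪ S2| = 85 − 30 = 55.00.

55.00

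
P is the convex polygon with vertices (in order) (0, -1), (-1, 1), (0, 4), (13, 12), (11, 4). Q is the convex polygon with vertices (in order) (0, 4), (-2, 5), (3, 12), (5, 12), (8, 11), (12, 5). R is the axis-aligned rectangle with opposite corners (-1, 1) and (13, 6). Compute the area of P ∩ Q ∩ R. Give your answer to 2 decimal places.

The intersection is the polygon with vertices (11.454,5.818), (11.234,4.936), (0,4), (3.25,6), (11.333,6).
By the shoelace formula its area is 14.09.

14.09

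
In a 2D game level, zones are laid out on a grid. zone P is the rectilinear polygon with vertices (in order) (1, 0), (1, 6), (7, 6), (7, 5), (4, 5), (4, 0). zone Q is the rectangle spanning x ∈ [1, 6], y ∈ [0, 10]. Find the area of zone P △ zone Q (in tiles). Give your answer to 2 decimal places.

31.00

|zone P| = 21, |zone Q| = 50, |zone P∩zone Q| = 20.
|zone P △ zone Q| = |zone P| + |zone Q| − 2·|zone P∩zone Q| = 21 + 50 − 40 = 31.00.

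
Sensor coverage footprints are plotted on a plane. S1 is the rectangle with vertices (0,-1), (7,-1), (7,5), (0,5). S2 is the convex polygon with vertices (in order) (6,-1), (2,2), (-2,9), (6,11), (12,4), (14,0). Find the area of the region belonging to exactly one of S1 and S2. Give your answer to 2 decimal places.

97.98

|S1| = 42, |S2| = 109, |S1∩S2| = 26.5089.
|S1 △ S2| = |S1| + |S2| − 2·|S1∩S2| = 42 + 109 − 53.0179 = 97.98.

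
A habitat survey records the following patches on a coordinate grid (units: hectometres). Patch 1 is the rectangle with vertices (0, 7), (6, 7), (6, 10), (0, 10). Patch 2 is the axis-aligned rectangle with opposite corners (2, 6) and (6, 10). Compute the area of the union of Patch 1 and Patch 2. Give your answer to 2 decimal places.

22.00

By inclusion–exclusion:
Individual areas: |Patch 1| = 18, |Patch 2| = 16.
|Patch 1∩Patch 2|: x∈[2,6], y∈[7,10] → 4·3 = 12.
|Patch 1 ∪ Patch 2| = 34 − 12 = 22.00.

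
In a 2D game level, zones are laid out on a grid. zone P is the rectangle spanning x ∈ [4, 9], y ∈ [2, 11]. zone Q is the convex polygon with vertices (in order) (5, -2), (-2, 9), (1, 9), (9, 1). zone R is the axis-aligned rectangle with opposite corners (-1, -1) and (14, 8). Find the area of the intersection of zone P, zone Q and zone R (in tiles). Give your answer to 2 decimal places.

8.00

The intersection is the polygon with vertices (4,6), (8,2), (4,2).
By the shoelace formula its area is 8.00.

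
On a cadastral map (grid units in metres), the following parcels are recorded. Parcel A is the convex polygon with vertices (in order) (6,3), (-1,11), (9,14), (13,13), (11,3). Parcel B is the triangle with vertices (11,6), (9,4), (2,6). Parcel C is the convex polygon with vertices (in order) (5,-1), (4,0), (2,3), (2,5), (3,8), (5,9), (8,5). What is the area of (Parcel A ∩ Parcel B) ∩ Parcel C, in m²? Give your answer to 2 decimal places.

The region (Parcel A ∩ Parcel B) ∩ Parcel C is the polygon with vertices (7.25,6), (8,5), (7.688,4.375), (3.833,5.476), (3.375,6).
By the shoelace formula its area is 4.30.

4.30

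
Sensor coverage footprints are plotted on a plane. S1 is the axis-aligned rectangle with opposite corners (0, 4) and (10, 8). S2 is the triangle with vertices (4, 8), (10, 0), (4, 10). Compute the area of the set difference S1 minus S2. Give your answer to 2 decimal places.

36.40

|S1| = 40, |S1∩S2| = 3.6.
|S1 ∖ S2| = |S1| − |S1∩S2| = 40 − 3.6 = 36.40.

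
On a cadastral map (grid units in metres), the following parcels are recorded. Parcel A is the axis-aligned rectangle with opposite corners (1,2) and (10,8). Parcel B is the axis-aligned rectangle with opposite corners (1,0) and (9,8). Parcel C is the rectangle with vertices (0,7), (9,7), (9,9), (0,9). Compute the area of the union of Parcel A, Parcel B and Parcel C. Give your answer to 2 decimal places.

80.00

By inclusion–exclusion:
Individual areas: |Parcel A| = 54, |Parcel B| = 64, |Parcel C| = 18.
|Parcel A∩Parcel B|: x∈[1,9], y∈[2,8] → 8·6 = 48.
|Parcel A∩Parcel C|: x∈[1,9], y∈[7,8] → 8·1 = 8.
|Parcel B∩Parcel C|: x∈[1,9], y∈[7,8] → 8·1 = 8.
|Parcel A∩Parcel B∩Parcel C| = 8.
|Parcel A ∪ Parcel B ∪ Parcel C| = 136 − 64 + 8 = 80.00.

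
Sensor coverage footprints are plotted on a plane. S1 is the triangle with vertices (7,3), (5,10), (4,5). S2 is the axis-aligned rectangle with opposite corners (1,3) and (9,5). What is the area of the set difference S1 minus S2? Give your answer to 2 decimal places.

6.07

|S1| = 8.5, |S1∩S2| = 2.4286.
|S1 ∖ S2| = |S1| − |S1∩S2| = 8.5 − 2.4286 = 6.07.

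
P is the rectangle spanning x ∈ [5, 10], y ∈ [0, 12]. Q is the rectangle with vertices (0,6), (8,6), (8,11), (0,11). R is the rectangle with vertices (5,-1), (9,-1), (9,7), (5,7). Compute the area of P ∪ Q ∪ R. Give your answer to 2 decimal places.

89.00

By inclusion–exclusion:
Individual areas: |P| = 60, |Q| = 40, |R| = 32.
|P∩Q|: x∈[5,8], y∈[6,11] → 3·5 = 15.
|P∩R|: x∈[5,9], y∈[0,7] → 4·7 = 28.
|Q∩R|: x∈[5,8], y∈[6,7] → 3·1 = 3.
|P∩Q∩R| = 3.
|P ∪ Q ∪ R| = 132 − 46 + 3 = 89.00.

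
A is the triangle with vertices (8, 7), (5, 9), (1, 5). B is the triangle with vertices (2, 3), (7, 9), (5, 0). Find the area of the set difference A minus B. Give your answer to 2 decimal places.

|A| = 10, |A∩B| = 1.9331.
|A ∖ B| = |A| − |A∩B| = 10 − 1.9331 = 8.07.

8.07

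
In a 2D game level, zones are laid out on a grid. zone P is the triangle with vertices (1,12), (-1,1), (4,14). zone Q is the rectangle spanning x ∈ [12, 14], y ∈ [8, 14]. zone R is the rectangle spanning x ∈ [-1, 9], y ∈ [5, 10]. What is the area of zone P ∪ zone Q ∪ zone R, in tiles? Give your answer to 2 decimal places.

69.91

By inclusion–exclusion:
Individual areas: |zone P| = 14.5, |zone Q| = 12, |zone R| = 50.
|zone P∩zone Q| = 0.
|zone P∩zone R| = 6.5909.
|zone Q∩zone R| = 0 (no overlap).
|zone P∩zone Q∩zone R| = 0.
|zone P ∪ zone Q ∪ zone R| = 76.5 − 6.5909 + 0 = 69.91.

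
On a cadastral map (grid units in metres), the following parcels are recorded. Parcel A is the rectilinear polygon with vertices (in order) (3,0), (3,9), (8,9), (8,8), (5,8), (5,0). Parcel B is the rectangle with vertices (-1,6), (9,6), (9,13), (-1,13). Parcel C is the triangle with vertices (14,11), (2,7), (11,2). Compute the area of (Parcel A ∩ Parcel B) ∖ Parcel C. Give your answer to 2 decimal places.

|Parcel A ∩ Parcel B| = 9.
|(Parcel A ∩ Parcel B) ∩ Parcel C| = 4.6556.
|(Parcel A ∩ Parcel B) ∖ Parcel C| = 9 − 4.6556 = 4.34.

4.34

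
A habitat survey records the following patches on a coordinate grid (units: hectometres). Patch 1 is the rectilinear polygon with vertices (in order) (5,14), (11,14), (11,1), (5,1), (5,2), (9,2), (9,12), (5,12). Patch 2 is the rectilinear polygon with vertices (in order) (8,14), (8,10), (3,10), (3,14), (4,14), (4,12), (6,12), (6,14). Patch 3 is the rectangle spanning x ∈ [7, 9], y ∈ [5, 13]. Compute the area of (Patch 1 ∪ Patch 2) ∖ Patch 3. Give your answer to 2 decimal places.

|Patch 1 ∪ Patch 2| = 50.
|(Patch 1 ∪ Patch 2) ∩ Patch 3| = 4.
|(Patch 1 ∪ Patch 2) ∖ Patch 3| = 50 − 4 = 46.00.

46.00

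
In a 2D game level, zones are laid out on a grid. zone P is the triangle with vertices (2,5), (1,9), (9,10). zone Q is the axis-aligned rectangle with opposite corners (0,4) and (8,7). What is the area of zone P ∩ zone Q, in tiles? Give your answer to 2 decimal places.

The intersection is the polygon with vertices (1.5,7), (4.8,7), (2,5).
By the shoelace formula its area is 3.30.

3.30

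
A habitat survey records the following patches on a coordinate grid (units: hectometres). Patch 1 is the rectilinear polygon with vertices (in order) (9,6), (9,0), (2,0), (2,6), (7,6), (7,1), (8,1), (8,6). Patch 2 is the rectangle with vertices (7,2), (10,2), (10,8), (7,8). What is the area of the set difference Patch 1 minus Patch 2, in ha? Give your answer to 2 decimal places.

33.00

|Patch 1| = 37, |Patch 1∩Patch 2| = 4.
|Patch 1 ∖ Patch 2| = |Patch 1| − |Patch 1∩Patch 2| = 37 − 4 = 33.00.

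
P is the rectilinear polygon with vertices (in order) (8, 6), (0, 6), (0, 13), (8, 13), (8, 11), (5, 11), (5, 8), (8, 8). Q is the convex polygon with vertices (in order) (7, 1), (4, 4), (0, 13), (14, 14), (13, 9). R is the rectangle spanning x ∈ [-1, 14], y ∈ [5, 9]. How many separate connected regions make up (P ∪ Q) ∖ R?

(P ∪ Q) ∖ R splits into 2 disjoint pieces (area 60.5, area 13.7222).

2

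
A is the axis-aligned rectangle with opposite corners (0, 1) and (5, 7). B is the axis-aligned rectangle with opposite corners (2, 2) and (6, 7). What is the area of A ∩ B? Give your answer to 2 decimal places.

|A∩B|: x∈[2,5], y∈[2,7] → 3·5 = 15.

15.00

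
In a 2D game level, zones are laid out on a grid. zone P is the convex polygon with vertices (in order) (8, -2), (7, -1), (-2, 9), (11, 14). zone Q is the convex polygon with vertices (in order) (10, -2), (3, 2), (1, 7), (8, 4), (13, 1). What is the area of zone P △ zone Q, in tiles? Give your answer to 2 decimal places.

|zone P| = 97, |zone Q| = 43.5, |zone P∩zone Q| = 26.8818.
|zone P △ zone Q| = |zone P| + |zone Q| − 2·|zone P∩zone Q| = 97 + 43.5 − 53.7637 = 86.74.

86.74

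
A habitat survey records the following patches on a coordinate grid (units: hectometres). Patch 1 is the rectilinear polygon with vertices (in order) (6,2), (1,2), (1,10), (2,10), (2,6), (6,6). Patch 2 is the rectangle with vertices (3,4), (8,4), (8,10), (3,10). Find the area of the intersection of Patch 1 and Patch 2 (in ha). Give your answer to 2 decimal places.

6.00

The intersection is the polygon with vertices (6,6), (6,4), (3,4), (3,6).
By the shoelace formula its area is 6.00.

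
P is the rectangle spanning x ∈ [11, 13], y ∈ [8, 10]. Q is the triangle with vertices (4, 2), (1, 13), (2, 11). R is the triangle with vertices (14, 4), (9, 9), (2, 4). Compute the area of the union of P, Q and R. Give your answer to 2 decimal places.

36.39

By inclusion–exclusion:
Individual areas: |P| = 4, |Q| = 2.5, |R| = 30.
|P∩Q| = 0.
|P∩R| = 0.
|Q∩R| = 0.1134.
|P∩Q∩R| = 0.
|P ∪ Q ∪ R| = 36.5 − 0.1134 + 0 = 36.39.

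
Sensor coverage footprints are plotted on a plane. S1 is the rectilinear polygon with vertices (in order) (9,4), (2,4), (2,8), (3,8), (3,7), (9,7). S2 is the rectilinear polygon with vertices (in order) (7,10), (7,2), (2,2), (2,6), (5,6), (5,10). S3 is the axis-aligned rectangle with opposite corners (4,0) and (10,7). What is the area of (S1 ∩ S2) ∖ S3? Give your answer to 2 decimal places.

|S1 ∩ S2| = 12.
|(S1 ∩ S2) ∩ S3| = 8.
|(S1 ∩ S2) ∖ S3| = 12 − 8 = 4.00.

4.00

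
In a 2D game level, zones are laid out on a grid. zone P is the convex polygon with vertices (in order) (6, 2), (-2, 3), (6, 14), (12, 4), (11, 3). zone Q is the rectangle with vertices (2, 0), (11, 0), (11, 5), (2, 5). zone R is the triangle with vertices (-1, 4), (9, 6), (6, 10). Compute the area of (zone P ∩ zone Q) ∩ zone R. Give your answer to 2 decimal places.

0.40

The region (zone P ∩ zone Q) ∩ zone R is the polygon with vertices (2,5), (4,5), (2,4.6).
By the shoelace formula its area is 0.40.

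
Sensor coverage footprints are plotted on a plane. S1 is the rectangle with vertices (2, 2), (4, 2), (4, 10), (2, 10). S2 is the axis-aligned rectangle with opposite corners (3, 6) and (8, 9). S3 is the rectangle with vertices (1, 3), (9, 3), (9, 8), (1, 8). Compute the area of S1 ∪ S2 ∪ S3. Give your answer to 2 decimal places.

50.00

By inclusion–exclusion:
Individual areas: |S1| = 16, |S2| = 15, |S3| = 40.
|S1∩S2|: x∈[3,4], y∈[6,9] → 1·3 = 3.
|S1∩S3|: x∈[2,4], y∈[3,8] → 2·5 = 10.
|S2∩S3|: x∈[3,8], y∈[6,8] → 5·2 = 10.
|S1∩S2∩S3| = 2.
|S1 ∪ S2 ∪ S3| = 71 − 23 + 2 = 50.00.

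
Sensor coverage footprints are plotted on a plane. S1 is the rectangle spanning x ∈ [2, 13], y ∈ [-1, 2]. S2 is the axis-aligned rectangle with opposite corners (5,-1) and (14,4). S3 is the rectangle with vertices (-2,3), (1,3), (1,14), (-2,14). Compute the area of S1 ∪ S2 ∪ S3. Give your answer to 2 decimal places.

By inclusion–exclusion:
Individual areas: |S1| = 33, |S2| = 45, |S3| = 33.
|S1∩S2|: x∈[5,13], y∈[-1,2] → 8·3 = 24.
|S1∩S3| = 0 (no overlap).
|S2∩S3| = 0 (no overlap).
|S1∩S2∩S3| = 0.
|S1 ∪ S2 ∪ S3| = 111 − 24 + 0 = 87.00.

87.00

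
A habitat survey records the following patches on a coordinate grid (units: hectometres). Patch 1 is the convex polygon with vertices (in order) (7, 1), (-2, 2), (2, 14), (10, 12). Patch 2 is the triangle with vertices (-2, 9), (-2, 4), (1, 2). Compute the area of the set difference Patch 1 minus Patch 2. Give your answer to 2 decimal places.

|Patch 1| = 103, |Patch 1∩Patch 2| = 3.4517.
|Patch 1 ∖ Patch 2| = |Patch 1| − |Patch 1∩Patch 2| = 103 − 3.4517 = 99.55.

99.55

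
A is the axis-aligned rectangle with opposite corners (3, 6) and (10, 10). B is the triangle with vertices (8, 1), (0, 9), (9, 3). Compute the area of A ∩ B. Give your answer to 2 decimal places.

0.75

The intersection is the polygon with vertices (3,7), (4.5,6), (3,6).
By the shoelace formula its area is 0.75.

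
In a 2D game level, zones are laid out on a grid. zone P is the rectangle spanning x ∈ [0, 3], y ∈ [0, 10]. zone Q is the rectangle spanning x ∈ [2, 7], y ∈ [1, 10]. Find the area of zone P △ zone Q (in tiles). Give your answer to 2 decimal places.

|zone P∩zone Q|: x∈[2,3], y∈[1,10] → 1·9 = 9.
|zone P △ zone Q| = |zone P| + |zone Q| − 2·|zone P∩zone Q| = 30 + 45 − 18 = 57.00.

57.00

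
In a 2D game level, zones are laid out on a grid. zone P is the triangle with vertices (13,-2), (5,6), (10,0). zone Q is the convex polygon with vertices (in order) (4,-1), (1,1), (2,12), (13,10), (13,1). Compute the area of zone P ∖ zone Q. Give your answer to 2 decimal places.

|zone P| = 4, |zone P∩zone Q| = 2.6428.
|zone P ∖ zone Q| = |zone P| − |zone P∩zone Q| = 4 − 2.6428 = 1.36.

1.36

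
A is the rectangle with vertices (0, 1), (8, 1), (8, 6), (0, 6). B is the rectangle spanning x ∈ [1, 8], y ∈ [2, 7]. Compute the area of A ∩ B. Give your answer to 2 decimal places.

|A∩B|: x∈[1,8], y∈[2,6] → 7·4 = 28.

28.00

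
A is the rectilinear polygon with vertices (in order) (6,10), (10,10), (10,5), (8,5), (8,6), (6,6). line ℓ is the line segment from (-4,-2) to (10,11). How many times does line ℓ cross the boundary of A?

The segment meets the boundary at (6,7.286), (8.923,10).

2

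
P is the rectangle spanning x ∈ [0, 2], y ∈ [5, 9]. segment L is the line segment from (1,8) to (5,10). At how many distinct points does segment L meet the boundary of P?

1

The segment meets the boundary at (2,8.5).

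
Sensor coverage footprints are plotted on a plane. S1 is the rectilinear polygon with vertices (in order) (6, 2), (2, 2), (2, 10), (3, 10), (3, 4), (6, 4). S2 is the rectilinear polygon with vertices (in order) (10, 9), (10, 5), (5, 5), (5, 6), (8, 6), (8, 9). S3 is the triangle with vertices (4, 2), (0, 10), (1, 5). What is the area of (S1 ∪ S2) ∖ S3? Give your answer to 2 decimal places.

23.00

|S1 ∪ S2| = 25.
|(S1 ∪ S2) ∩ S3| = 2.
|(S1 ∪ S2) ∖ S3| = 25 − 2 = 23.00.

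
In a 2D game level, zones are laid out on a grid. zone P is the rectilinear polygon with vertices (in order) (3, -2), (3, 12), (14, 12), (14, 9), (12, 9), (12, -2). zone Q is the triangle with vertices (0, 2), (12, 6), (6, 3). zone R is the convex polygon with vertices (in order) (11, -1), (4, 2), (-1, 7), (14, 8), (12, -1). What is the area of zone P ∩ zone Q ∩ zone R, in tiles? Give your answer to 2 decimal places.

The intersection is the polygon with vertices (12,6), (6,3), (3.429,2.571), (3,3).
By the shoelace formula its area is 5.14.

5.14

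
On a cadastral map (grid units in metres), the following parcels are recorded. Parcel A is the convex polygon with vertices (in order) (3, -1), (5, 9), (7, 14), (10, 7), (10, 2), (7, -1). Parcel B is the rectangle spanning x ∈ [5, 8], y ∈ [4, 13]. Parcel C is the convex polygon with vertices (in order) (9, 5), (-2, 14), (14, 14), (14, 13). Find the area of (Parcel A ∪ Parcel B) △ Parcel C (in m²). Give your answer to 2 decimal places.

91.52

|Parcel A ∪ Parcel B| = 68.581.
|(Parcel A ∪ Parcel B) ∩ Parcel C| = 25.781.
|(Parcel A ∪ Parcel B) △ Parcel C| = 68.581 + 74.5 − 51.5619 = 91.52.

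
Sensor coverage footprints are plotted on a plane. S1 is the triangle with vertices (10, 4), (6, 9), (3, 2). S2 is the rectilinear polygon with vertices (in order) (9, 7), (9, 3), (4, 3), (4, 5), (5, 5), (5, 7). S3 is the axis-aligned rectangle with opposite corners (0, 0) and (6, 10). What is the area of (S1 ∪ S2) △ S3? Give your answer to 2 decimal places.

65.07

|S1 ∪ S2| = 23.7369.
|(S1 ∪ S2) ∩ S3| = 9.3333.
|(S1 ∪ S2) △ S3| = 23.7369 + 60 − 18.6667 = 65.07.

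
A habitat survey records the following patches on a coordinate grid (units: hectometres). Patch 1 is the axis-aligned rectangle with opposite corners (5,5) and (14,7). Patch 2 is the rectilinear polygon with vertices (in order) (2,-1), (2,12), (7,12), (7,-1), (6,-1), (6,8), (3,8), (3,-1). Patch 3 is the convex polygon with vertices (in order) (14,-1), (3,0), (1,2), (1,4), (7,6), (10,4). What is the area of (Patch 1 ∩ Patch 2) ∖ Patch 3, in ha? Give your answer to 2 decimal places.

|Patch 1 ∩ Patch 2| = 2.
|(Patch 1 ∩ Patch 2) ∩ Patch 3| = 0.8333.
|(Patch 1 ∩ Patch 2) ∖ Patch 3| = 2 − 0.8333 = 1.17.

1.17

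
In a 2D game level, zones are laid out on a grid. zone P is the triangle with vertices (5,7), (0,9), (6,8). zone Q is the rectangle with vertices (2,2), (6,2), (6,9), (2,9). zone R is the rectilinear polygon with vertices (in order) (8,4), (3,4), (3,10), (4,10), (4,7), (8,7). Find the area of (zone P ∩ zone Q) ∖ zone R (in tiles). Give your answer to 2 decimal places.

2.22

|zone P ∩ zone Q| = 3.0333.
|(zone P ∩ zone Q) ∩ zone R| = 0.8167.
|(zone P ∩ zone Q) ∖ zone R| = 3.0333 − 0.8167 = 2.22.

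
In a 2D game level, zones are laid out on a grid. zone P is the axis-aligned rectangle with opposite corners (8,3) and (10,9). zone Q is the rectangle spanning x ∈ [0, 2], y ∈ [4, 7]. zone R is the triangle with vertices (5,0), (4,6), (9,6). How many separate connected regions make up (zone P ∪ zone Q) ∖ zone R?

2

(zone P ∪ zone Q) ∖ zone R splits into 2 disjoint pieces (area 11.25, area 6).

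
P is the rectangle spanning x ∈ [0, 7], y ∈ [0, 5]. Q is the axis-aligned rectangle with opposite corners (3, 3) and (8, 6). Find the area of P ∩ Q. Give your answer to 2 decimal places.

|P∩Q|: x∈[3,7], y∈[3,5] → 4·2 = 8.

8.00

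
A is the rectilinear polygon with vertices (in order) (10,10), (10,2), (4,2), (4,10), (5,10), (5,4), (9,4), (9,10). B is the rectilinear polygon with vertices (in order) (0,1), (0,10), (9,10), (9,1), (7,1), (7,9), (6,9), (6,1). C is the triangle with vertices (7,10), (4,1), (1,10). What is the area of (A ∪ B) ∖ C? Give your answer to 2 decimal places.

|A ∪ B| = 83.
|(A ∪ B) ∩ C| = 26.3333.
|(A ∪ B) ∖ C| = 83 − 26.3333 = 56.67.

56.67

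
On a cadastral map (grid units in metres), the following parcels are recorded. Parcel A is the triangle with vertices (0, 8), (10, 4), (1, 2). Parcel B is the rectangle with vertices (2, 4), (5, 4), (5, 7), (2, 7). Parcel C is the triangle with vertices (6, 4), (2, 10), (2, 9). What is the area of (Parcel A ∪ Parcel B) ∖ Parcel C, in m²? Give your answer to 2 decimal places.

28.65

|Parcel A ∪ Parcel B| = 29.25.
|(Parcel A ∪ Parcel B) ∩ Parcel C| = 0.6.
|(Parcel A ∪ Parcel B) ∖ Parcel C| = 29.25 − 0.6 = 28.65.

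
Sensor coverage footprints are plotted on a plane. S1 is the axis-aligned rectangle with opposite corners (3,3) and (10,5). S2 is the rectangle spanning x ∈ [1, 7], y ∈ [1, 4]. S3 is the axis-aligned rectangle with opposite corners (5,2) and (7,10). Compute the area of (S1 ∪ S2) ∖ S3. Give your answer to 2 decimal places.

22.00

|S1 ∪ S2| = 28.
|(S1 ∪ S2) ∩ S3| = 6.
|(S1 ∪ S2) ∖ S3| = 28 − 6 = 22.00.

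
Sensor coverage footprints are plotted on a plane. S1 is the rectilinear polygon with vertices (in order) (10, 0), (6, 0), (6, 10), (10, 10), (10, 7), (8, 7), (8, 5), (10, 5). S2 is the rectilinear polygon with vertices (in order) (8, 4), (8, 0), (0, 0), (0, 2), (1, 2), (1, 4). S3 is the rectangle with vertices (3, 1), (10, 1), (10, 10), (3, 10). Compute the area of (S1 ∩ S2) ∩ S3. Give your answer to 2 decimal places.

The region (S1 ∩ S2) ∩ S3 is the polygon with vertices (6,4), (8,4), (8,1), (6,1).
By the shoelace formula its area is 6.00.

6.00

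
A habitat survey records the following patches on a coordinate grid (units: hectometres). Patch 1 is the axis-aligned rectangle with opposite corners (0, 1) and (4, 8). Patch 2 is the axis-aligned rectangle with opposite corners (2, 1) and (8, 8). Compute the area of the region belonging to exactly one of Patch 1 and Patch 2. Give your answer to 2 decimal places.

42.00

|Patch 1∩Patch 2|: x∈[2,4], y∈[1,8] → 2·7 = 14.
|Patch 1 △ Patch 2| = |Patch 1| + |Patch 2| − 2·|Patch 1∩Patch 2| = 28 + 42 − 28 = 42.00.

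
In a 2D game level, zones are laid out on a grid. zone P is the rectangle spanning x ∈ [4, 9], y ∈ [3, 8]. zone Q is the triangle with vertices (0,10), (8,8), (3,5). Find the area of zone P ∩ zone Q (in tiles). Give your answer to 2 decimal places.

4.80

The intersection is the polygon with vertices (4,8), (8,8), (4,5.6).
By the shoelace formula its area is 4.80.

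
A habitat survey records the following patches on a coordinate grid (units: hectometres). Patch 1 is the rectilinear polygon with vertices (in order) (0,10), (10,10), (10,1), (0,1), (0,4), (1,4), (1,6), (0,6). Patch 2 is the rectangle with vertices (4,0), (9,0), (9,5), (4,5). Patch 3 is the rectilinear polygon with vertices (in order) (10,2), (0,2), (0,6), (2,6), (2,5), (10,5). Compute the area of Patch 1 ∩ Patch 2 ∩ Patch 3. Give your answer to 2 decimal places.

The intersection is the polygon with vertices (4,5), (9,5), (9,2), (4,2).
By the shoelace formula its area is 15.00.

15.00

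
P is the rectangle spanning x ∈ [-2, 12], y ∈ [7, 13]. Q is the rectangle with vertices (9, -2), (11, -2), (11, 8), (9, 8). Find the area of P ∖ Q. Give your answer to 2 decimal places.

|P∩Q|: x∈[9,11], y∈[7,8] → 2·1 = 2.
|P| = 84.
|P ∖ Q| = |P| − |P∩Q| = 84 − 2 = 82.00.

82.00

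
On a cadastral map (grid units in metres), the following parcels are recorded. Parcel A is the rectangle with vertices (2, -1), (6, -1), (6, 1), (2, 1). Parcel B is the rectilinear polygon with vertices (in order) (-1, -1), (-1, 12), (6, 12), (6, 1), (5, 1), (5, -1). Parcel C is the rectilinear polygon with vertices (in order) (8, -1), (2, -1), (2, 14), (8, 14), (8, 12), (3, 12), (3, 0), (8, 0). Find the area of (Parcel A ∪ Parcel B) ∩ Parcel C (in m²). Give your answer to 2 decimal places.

16.00

|Parcel A ∪ Parcel B| = 91.
|(Parcel A ∪ Parcel B) ∩ Parcel C| = 16.00.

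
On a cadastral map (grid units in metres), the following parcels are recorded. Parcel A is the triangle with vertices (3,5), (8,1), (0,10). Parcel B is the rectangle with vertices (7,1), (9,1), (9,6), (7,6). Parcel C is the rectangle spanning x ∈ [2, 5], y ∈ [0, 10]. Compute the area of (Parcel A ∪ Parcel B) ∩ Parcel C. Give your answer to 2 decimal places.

The region (Parcel A ∪ Parcel B) ∩ Parcel C is the polygon with vertices (2,6.667), (2,7.75), (5,4.375), (5,3.4), (3,5).
By the shoelace formula its area is 3.95.

3.95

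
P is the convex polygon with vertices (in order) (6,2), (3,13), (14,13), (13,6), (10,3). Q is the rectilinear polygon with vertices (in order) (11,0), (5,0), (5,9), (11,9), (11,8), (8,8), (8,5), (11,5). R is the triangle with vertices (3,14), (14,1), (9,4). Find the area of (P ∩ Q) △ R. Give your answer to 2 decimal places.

31.77

|P ∩ Q| = 27.6667.
|(P ∩ Q) ∩ R| = 5.9498.
|(P ∩ Q) △ R| = 27.6667 + 16 − 11.8995 = 31.77.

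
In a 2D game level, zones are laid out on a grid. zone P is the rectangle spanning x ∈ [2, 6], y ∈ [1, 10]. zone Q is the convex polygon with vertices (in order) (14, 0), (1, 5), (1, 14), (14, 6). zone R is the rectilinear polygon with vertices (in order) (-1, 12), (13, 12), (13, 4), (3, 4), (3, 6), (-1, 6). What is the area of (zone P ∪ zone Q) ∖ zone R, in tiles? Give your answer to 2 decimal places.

40.44

|zone P ∪ zone Q| = 108.8846.
|(zone P ∪ zone Q) ∩ zone R| = 68.4423.
|(zone P ∪ zone Q) ∖ zone R| = 108.8846 − 68.4423 = 40.44.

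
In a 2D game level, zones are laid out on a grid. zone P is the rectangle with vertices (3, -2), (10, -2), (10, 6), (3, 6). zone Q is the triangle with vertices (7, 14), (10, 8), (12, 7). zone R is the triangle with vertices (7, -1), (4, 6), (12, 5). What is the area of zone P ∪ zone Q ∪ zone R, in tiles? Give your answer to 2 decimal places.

By inclusion–exclusion:
Individual areas: |zone P| = 56, |zone Q| = 4.5, |zone R| = 26.5.
|zone P∩zone Q| = 0.
|zone P∩zone R| = 23.85.
|zone Q∩zone R| = 0.
|zone P∩zone Q∩zone R| = 0.
|zone P ∪ zone Q ∪ zone R| = 87 − 23.85 + 0 = 63.15.

63.15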